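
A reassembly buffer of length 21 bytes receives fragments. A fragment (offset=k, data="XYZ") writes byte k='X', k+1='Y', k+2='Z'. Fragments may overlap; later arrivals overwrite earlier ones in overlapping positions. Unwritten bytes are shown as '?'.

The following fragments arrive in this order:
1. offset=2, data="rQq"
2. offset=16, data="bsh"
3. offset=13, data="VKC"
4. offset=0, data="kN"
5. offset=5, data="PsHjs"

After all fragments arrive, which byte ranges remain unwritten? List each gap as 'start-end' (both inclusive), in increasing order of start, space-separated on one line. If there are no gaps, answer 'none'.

Answer: 10-12 19-20

Derivation:
Fragment 1: offset=2 len=3
Fragment 2: offset=16 len=3
Fragment 3: offset=13 len=3
Fragment 4: offset=0 len=2
Fragment 5: offset=5 len=5
Gaps: 10-12 19-20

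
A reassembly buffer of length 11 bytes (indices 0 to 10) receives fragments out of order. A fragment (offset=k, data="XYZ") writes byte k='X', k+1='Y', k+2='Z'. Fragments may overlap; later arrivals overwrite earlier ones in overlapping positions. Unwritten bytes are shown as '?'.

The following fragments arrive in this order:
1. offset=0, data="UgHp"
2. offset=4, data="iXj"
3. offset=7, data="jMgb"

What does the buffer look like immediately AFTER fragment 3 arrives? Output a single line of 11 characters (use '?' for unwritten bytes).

Answer: UgHpiXjjMgb

Derivation:
Fragment 1: offset=0 data="UgHp" -> buffer=UgHp???????
Fragment 2: offset=4 data="iXj" -> buffer=UgHpiXj????
Fragment 3: offset=7 data="jMgb" -> buffer=UgHpiXjjMgb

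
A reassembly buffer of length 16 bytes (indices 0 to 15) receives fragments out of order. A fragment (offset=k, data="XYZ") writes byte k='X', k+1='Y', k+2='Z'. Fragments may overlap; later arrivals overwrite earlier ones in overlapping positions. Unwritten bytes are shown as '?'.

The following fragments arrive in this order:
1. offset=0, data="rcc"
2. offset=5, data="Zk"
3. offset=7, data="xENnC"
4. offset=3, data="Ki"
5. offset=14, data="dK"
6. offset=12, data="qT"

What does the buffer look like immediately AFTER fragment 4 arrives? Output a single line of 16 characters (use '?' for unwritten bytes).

Answer: rccKiZkxENnC????

Derivation:
Fragment 1: offset=0 data="rcc" -> buffer=rcc?????????????
Fragment 2: offset=5 data="Zk" -> buffer=rcc??Zk?????????
Fragment 3: offset=7 data="xENnC" -> buffer=rcc??ZkxENnC????
Fragment 4: offset=3 data="Ki" -> buffer=rccKiZkxENnC????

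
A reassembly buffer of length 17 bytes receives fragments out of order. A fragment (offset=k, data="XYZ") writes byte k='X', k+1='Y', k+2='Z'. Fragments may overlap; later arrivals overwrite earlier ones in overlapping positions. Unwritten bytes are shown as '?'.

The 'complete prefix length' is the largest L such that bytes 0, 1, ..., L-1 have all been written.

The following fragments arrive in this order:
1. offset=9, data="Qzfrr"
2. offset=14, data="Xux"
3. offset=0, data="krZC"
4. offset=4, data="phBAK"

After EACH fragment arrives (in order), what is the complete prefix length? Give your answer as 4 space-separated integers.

Fragment 1: offset=9 data="Qzfrr" -> buffer=?????????Qzfrr??? -> prefix_len=0
Fragment 2: offset=14 data="Xux" -> buffer=?????????QzfrrXux -> prefix_len=0
Fragment 3: offset=0 data="krZC" -> buffer=krZC?????QzfrrXux -> prefix_len=4
Fragment 4: offset=4 data="phBAK" -> buffer=krZCphBAKQzfrrXux -> prefix_len=17

Answer: 0 0 4 17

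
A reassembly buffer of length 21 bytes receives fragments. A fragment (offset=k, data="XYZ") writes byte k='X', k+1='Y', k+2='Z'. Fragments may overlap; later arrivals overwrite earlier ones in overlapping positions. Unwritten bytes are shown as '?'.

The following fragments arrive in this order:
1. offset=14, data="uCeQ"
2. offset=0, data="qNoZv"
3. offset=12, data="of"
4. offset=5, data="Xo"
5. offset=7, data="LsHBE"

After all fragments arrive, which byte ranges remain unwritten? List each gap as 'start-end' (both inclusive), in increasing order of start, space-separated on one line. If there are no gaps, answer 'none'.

Fragment 1: offset=14 len=4
Fragment 2: offset=0 len=5
Fragment 3: offset=12 len=2
Fragment 4: offset=5 len=2
Fragment 5: offset=7 len=5
Gaps: 18-20

Answer: 18-20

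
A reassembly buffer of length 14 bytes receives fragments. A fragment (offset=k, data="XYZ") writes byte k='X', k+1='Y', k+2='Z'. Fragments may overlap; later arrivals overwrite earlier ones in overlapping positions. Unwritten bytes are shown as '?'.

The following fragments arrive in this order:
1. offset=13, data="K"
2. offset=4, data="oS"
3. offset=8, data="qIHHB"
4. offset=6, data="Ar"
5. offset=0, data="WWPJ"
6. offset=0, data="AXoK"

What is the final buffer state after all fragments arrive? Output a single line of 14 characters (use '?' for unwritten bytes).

Fragment 1: offset=13 data="K" -> buffer=?????????????K
Fragment 2: offset=4 data="oS" -> buffer=????oS???????K
Fragment 3: offset=8 data="qIHHB" -> buffer=????oS??qIHHBK
Fragment 4: offset=6 data="Ar" -> buffer=????oSArqIHHBK
Fragment 5: offset=0 data="WWPJ" -> buffer=WWPJoSArqIHHBK
Fragment 6: offset=0 data="AXoK" -> buffer=AXoKoSArqIHHBK

Answer: AXoKoSArqIHHBK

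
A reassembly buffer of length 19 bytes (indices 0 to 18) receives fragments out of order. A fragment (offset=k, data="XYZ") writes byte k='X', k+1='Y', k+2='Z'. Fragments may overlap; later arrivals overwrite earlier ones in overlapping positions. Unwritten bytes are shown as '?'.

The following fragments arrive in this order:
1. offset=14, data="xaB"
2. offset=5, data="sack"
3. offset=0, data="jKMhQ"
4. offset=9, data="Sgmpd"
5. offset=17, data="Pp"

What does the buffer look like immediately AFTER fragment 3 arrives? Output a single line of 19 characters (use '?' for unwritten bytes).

Answer: jKMhQsack?????xaB??

Derivation:
Fragment 1: offset=14 data="xaB" -> buffer=??????????????xaB??
Fragment 2: offset=5 data="sack" -> buffer=?????sack?????xaB??
Fragment 3: offset=0 data="jKMhQ" -> buffer=jKMhQsack?????xaB??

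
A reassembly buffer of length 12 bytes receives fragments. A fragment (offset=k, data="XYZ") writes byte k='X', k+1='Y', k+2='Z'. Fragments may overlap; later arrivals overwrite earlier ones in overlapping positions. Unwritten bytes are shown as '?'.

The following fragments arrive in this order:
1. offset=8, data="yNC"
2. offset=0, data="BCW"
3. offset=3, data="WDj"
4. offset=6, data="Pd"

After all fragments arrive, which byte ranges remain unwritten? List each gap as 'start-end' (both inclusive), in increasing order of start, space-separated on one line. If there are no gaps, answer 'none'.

Fragment 1: offset=8 len=3
Fragment 2: offset=0 len=3
Fragment 3: offset=3 len=3
Fragment 4: offset=6 len=2
Gaps: 11-11

Answer: 11-11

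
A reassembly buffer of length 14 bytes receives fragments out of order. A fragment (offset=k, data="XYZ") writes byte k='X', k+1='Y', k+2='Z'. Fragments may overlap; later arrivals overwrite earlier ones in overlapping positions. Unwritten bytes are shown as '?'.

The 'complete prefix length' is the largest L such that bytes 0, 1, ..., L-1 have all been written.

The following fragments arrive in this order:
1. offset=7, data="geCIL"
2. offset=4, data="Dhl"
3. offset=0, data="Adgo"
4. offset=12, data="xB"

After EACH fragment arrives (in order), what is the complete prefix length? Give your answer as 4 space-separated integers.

Fragment 1: offset=7 data="geCIL" -> buffer=???????geCIL?? -> prefix_len=0
Fragment 2: offset=4 data="Dhl" -> buffer=????DhlgeCIL?? -> prefix_len=0
Fragment 3: offset=0 data="Adgo" -> buffer=AdgoDhlgeCIL?? -> prefix_len=12
Fragment 4: offset=12 data="xB" -> buffer=AdgoDhlgeCILxB -> prefix_len=14

Answer: 0 0 12 14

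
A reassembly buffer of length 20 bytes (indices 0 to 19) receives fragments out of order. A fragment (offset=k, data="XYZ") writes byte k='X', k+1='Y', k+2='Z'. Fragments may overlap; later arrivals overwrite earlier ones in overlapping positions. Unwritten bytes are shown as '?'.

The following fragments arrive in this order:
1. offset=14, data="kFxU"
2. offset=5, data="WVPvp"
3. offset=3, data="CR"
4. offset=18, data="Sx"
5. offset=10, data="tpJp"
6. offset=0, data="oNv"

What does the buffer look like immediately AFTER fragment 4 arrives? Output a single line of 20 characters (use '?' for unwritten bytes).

Answer: ???CRWVPvp????kFxUSx

Derivation:
Fragment 1: offset=14 data="kFxU" -> buffer=??????????????kFxU??
Fragment 2: offset=5 data="WVPvp" -> buffer=?????WVPvp????kFxU??
Fragment 3: offset=3 data="CR" -> buffer=???CRWVPvp????kFxU??
Fragment 4: offset=18 data="Sx" -> buffer=???CRWVPvp????kFxUSx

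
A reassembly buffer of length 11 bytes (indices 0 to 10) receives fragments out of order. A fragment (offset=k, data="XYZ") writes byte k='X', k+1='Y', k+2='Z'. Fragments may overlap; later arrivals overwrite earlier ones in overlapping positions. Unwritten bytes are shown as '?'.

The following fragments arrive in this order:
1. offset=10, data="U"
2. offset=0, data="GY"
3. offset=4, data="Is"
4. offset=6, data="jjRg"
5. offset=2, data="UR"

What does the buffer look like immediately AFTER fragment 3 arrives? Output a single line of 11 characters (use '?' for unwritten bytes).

Answer: GY??Is????U

Derivation:
Fragment 1: offset=10 data="U" -> buffer=??????????U
Fragment 2: offset=0 data="GY" -> buffer=GY????????U
Fragment 3: offset=4 data="Is" -> buffer=GY??Is????U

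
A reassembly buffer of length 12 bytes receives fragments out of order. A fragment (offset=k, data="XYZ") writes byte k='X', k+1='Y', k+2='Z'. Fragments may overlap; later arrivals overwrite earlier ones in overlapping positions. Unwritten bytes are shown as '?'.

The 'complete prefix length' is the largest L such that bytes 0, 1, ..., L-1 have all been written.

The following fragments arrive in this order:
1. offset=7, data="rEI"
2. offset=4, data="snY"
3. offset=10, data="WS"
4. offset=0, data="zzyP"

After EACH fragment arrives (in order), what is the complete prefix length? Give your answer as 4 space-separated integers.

Answer: 0 0 0 12

Derivation:
Fragment 1: offset=7 data="rEI" -> buffer=???????rEI?? -> prefix_len=0
Fragment 2: offset=4 data="snY" -> buffer=????snYrEI?? -> prefix_len=0
Fragment 3: offset=10 data="WS" -> buffer=????snYrEIWS -> prefix_len=0
Fragment 4: offset=0 data="zzyP" -> buffer=zzyPsnYrEIWS -> prefix_len=12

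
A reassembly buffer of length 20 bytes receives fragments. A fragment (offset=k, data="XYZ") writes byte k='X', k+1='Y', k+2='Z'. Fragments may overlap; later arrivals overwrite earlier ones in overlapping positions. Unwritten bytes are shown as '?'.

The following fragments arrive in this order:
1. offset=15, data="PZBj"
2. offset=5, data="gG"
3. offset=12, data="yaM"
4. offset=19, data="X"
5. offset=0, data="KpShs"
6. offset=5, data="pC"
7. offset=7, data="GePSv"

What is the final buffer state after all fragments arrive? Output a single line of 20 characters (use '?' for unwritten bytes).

Fragment 1: offset=15 data="PZBj" -> buffer=???????????????PZBj?
Fragment 2: offset=5 data="gG" -> buffer=?????gG????????PZBj?
Fragment 3: offset=12 data="yaM" -> buffer=?????gG?????yaMPZBj?
Fragment 4: offset=19 data="X" -> buffer=?????gG?????yaMPZBjX
Fragment 5: offset=0 data="KpShs" -> buffer=KpShsgG?????yaMPZBjX
Fragment 6: offset=5 data="pC" -> buffer=KpShspC?????yaMPZBjX
Fragment 7: offset=7 data="GePSv" -> buffer=KpShspCGePSvyaMPZBjX

Answer: KpShspCGePSvyaMPZBjX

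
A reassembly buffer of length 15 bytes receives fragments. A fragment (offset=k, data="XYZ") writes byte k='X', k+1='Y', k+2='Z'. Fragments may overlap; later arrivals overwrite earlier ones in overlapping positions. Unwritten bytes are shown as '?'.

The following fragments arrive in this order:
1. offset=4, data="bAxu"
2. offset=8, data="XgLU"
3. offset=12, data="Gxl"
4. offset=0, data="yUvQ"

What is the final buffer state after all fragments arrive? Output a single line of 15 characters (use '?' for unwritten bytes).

Fragment 1: offset=4 data="bAxu" -> buffer=????bAxu???????
Fragment 2: offset=8 data="XgLU" -> buffer=????bAxuXgLU???
Fragment 3: offset=12 data="Gxl" -> buffer=????bAxuXgLUGxl
Fragment 4: offset=0 data="yUvQ" -> buffer=yUvQbAxuXgLUGxl

Answer: yUvQbAxuXgLUGxl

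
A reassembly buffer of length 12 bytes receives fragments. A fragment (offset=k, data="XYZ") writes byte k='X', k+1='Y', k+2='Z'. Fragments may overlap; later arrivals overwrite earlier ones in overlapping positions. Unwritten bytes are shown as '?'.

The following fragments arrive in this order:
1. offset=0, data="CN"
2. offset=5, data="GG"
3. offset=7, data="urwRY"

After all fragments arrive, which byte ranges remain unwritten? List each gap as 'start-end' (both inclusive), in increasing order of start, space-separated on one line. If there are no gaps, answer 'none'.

Fragment 1: offset=0 len=2
Fragment 2: offset=5 len=2
Fragment 3: offset=7 len=5
Gaps: 2-4

Answer: 2-4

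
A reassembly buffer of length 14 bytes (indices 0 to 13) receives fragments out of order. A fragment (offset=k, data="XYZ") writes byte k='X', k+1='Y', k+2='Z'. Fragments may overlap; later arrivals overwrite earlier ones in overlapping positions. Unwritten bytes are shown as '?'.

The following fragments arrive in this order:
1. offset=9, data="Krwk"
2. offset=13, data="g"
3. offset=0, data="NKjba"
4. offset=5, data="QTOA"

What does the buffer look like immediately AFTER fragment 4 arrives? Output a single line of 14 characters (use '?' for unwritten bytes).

Answer: NKjbaQTOAKrwkg

Derivation:
Fragment 1: offset=9 data="Krwk" -> buffer=?????????Krwk?
Fragment 2: offset=13 data="g" -> buffer=?????????Krwkg
Fragment 3: offset=0 data="NKjba" -> buffer=NKjba????Krwkg
Fragment 4: offset=5 data="QTOA" -> buffer=NKjbaQTOAKrwkg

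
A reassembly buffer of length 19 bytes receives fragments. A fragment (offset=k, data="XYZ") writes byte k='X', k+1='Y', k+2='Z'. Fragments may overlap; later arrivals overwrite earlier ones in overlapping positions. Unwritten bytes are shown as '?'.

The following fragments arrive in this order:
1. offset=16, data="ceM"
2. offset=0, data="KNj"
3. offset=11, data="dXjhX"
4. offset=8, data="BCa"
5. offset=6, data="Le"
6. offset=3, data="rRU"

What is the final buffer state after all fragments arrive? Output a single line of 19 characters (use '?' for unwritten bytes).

Fragment 1: offset=16 data="ceM" -> buffer=????????????????ceM
Fragment 2: offset=0 data="KNj" -> buffer=KNj?????????????ceM
Fragment 3: offset=11 data="dXjhX" -> buffer=KNj????????dXjhXceM
Fragment 4: offset=8 data="BCa" -> buffer=KNj?????BCadXjhXceM
Fragment 5: offset=6 data="Le" -> buffer=KNj???LeBCadXjhXceM
Fragment 6: offset=3 data="rRU" -> buffer=KNjrRULeBCadXjhXceM

Answer: KNjrRULeBCadXjhXceM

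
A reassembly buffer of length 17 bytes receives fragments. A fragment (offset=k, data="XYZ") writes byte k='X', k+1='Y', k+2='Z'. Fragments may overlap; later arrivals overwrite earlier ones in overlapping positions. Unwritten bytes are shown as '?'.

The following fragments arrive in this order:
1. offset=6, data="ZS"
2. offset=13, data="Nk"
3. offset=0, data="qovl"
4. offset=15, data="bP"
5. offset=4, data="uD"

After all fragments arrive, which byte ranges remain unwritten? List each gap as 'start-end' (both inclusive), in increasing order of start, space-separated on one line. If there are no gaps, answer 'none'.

Fragment 1: offset=6 len=2
Fragment 2: offset=13 len=2
Fragment 3: offset=0 len=4
Fragment 4: offset=15 len=2
Fragment 5: offset=4 len=2
Gaps: 8-12

Answer: 8-12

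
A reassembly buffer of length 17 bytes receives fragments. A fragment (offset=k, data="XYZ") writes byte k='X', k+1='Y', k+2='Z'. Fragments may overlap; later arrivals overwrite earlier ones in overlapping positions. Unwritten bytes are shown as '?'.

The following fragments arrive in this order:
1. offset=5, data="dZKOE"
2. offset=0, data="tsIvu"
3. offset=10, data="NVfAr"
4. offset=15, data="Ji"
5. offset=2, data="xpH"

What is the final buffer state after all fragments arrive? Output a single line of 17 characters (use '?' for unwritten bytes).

Answer: tsxpHdZKOENVfArJi

Derivation:
Fragment 1: offset=5 data="dZKOE" -> buffer=?????dZKOE???????
Fragment 2: offset=0 data="tsIvu" -> buffer=tsIvudZKOE???????
Fragment 3: offset=10 data="NVfAr" -> buffer=tsIvudZKOENVfAr??
Fragment 4: offset=15 data="Ji" -> buffer=tsIvudZKOENVfArJi
Fragment 5: offset=2 data="xpH" -> buffer=tsxpHdZKOENVfArJi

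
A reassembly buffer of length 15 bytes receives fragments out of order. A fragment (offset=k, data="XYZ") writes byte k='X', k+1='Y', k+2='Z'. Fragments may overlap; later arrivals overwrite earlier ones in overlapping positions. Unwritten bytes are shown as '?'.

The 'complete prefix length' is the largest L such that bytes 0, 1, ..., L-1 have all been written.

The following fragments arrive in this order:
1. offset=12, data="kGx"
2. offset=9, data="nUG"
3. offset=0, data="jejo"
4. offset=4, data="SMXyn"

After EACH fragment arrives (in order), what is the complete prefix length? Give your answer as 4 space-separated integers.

Answer: 0 0 4 15

Derivation:
Fragment 1: offset=12 data="kGx" -> buffer=????????????kGx -> prefix_len=0
Fragment 2: offset=9 data="nUG" -> buffer=?????????nUGkGx -> prefix_len=0
Fragment 3: offset=0 data="jejo" -> buffer=jejo?????nUGkGx -> prefix_len=4
Fragment 4: offset=4 data="SMXyn" -> buffer=jejoSMXynnUGkGx -> prefix_len=15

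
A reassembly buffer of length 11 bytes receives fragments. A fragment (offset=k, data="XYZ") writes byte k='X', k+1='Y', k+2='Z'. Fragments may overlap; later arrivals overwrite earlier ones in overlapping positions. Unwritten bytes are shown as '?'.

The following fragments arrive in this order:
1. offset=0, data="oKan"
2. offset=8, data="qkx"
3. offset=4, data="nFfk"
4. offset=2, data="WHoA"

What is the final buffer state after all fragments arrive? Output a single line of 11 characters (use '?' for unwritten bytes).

Fragment 1: offset=0 data="oKan" -> buffer=oKan???????
Fragment 2: offset=8 data="qkx" -> buffer=oKan????qkx
Fragment 3: offset=4 data="nFfk" -> buffer=oKannFfkqkx
Fragment 4: offset=2 data="WHoA" -> buffer=oKWHoAfkqkx

Answer: oKWHoAfkqkx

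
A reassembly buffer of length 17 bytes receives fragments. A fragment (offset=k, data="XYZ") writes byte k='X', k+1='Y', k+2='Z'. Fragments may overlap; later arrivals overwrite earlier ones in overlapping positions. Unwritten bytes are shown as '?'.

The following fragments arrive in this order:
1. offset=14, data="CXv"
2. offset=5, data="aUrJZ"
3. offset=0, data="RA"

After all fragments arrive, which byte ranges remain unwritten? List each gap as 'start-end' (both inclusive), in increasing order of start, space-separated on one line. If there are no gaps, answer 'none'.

Answer: 2-4 10-13

Derivation:
Fragment 1: offset=14 len=3
Fragment 2: offset=5 len=5
Fragment 3: offset=0 len=2
Gaps: 2-4 10-13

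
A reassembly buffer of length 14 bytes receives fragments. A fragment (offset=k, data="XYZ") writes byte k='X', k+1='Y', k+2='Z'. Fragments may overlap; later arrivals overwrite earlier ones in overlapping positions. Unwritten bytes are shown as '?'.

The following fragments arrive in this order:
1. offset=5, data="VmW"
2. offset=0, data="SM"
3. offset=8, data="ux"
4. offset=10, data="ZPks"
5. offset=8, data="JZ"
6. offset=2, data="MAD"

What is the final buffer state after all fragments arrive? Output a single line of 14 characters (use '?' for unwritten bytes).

Answer: SMMADVmWJZZPks

Derivation:
Fragment 1: offset=5 data="VmW" -> buffer=?????VmW??????
Fragment 2: offset=0 data="SM" -> buffer=SM???VmW??????
Fragment 3: offset=8 data="ux" -> buffer=SM???VmWux????
Fragment 4: offset=10 data="ZPks" -> buffer=SM???VmWuxZPks
Fragment 5: offset=8 data="JZ" -> buffer=SM???VmWJZZPks
Fragment 6: offset=2 data="MAD" -> buffer=SMMADVmWJZZPks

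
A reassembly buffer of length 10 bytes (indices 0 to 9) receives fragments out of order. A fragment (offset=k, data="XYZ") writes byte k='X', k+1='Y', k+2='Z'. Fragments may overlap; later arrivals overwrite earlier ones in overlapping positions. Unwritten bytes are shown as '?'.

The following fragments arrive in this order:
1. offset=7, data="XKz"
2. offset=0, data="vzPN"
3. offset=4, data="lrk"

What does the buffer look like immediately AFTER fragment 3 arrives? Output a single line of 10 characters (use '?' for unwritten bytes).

Answer: vzPNlrkXKz

Derivation:
Fragment 1: offset=7 data="XKz" -> buffer=???????XKz
Fragment 2: offset=0 data="vzPN" -> buffer=vzPN???XKz
Fragment 3: offset=4 data="lrk" -> buffer=vzPNlrkXKz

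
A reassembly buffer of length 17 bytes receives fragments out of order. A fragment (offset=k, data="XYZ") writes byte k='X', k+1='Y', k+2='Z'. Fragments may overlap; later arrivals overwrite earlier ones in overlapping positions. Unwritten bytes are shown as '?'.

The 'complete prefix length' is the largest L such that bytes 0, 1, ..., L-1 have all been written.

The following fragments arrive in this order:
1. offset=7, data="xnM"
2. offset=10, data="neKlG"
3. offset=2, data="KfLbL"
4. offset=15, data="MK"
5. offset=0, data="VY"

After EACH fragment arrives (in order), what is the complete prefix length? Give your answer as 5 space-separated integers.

Answer: 0 0 0 0 17

Derivation:
Fragment 1: offset=7 data="xnM" -> buffer=???????xnM??????? -> prefix_len=0
Fragment 2: offset=10 data="neKlG" -> buffer=???????xnMneKlG?? -> prefix_len=0
Fragment 3: offset=2 data="KfLbL" -> buffer=??KfLbLxnMneKlG?? -> prefix_len=0
Fragment 4: offset=15 data="MK" -> buffer=??KfLbLxnMneKlGMK -> prefix_len=0
Fragment 5: offset=0 data="VY" -> buffer=VYKfLbLxnMneKlGMK -> prefix_len=17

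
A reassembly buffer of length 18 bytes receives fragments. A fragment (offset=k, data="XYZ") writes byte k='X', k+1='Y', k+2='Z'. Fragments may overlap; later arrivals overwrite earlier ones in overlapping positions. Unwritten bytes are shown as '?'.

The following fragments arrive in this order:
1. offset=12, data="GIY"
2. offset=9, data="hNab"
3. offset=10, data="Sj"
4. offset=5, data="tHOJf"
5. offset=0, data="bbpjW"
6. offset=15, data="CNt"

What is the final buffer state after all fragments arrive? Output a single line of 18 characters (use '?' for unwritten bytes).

Fragment 1: offset=12 data="GIY" -> buffer=????????????GIY???
Fragment 2: offset=9 data="hNab" -> buffer=?????????hNabIY???
Fragment 3: offset=10 data="Sj" -> buffer=?????????hSjbIY???
Fragment 4: offset=5 data="tHOJf" -> buffer=?????tHOJfSjbIY???
Fragment 5: offset=0 data="bbpjW" -> buffer=bbpjWtHOJfSjbIY???
Fragment 6: offset=15 data="CNt" -> buffer=bbpjWtHOJfSjbIYCNt

Answer: bbpjWtHOJfSjbIYCNt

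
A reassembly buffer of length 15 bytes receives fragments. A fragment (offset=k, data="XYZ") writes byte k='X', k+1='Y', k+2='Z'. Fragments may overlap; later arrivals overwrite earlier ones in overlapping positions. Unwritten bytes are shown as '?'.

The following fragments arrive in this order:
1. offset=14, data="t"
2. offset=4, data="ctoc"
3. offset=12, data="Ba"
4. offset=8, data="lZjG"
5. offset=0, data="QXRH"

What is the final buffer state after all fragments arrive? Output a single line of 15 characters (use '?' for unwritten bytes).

Fragment 1: offset=14 data="t" -> buffer=??????????????t
Fragment 2: offset=4 data="ctoc" -> buffer=????ctoc??????t
Fragment 3: offset=12 data="Ba" -> buffer=????ctoc????Bat
Fragment 4: offset=8 data="lZjG" -> buffer=????ctoclZjGBat
Fragment 5: offset=0 data="QXRH" -> buffer=QXRHctoclZjGBat

Answer: QXRHctoclZjGBat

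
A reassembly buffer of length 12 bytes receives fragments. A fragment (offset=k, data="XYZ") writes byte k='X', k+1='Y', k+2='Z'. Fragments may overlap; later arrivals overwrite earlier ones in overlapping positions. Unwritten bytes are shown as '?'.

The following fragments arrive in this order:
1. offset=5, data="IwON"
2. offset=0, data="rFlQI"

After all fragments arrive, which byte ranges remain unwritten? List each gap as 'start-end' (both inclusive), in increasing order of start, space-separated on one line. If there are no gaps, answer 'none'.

Answer: 9-11

Derivation:
Fragment 1: offset=5 len=4
Fragment 2: offset=0 len=5
Gaps: 9-11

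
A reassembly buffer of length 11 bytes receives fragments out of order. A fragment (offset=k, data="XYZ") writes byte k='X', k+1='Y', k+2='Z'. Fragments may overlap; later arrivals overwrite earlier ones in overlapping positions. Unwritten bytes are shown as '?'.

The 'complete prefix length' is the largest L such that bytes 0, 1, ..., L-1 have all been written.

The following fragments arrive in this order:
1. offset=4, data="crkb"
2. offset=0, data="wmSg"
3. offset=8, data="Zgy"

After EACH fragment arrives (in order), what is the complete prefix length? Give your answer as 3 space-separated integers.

Answer: 0 8 11

Derivation:
Fragment 1: offset=4 data="crkb" -> buffer=????crkb??? -> prefix_len=0
Fragment 2: offset=0 data="wmSg" -> buffer=wmSgcrkb??? -> prefix_len=8
Fragment 3: offset=8 data="Zgy" -> buffer=wmSgcrkbZgy -> prefix_len=11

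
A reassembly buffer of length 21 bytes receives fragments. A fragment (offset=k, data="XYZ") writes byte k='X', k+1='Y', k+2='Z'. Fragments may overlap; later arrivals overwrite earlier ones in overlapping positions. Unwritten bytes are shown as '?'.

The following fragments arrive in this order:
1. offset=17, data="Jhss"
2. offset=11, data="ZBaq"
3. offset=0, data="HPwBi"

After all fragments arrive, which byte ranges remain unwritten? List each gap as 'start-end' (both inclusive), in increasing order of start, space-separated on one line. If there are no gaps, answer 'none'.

Fragment 1: offset=17 len=4
Fragment 2: offset=11 len=4
Fragment 3: offset=0 len=5
Gaps: 5-10 15-16

Answer: 5-10 15-16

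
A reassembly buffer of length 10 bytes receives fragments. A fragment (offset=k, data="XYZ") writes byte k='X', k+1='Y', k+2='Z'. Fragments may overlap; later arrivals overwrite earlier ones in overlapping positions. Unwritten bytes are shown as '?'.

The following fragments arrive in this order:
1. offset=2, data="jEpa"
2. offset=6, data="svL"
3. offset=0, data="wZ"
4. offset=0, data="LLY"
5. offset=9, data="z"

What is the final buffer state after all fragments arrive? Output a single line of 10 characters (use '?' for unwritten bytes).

Answer: LLYEpasvLz

Derivation:
Fragment 1: offset=2 data="jEpa" -> buffer=??jEpa????
Fragment 2: offset=6 data="svL" -> buffer=??jEpasvL?
Fragment 3: offset=0 data="wZ" -> buffer=wZjEpasvL?
Fragment 4: offset=0 data="LLY" -> buffer=LLYEpasvL?
Fragment 5: offset=9 data="z" -> buffer=LLYEpasvLz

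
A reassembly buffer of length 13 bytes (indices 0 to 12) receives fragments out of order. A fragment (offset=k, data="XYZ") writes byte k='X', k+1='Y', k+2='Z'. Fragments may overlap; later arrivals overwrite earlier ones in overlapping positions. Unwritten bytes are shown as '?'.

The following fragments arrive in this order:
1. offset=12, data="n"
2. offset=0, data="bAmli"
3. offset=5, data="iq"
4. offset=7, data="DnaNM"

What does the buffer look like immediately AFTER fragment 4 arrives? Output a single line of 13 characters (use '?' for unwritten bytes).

Answer: bAmliiqDnaNMn

Derivation:
Fragment 1: offset=12 data="n" -> buffer=????????????n
Fragment 2: offset=0 data="bAmli" -> buffer=bAmli???????n
Fragment 3: offset=5 data="iq" -> buffer=bAmliiq?????n
Fragment 4: offset=7 data="DnaNM" -> buffer=bAmliiqDnaNMn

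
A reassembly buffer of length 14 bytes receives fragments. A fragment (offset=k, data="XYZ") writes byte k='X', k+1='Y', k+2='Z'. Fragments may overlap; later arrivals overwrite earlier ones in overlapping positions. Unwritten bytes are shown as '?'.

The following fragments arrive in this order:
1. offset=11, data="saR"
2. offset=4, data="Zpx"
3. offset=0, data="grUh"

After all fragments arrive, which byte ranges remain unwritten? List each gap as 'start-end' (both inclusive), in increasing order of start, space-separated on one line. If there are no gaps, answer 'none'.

Answer: 7-10

Derivation:
Fragment 1: offset=11 len=3
Fragment 2: offset=4 len=3
Fragment 3: offset=0 len=4
Gaps: 7-10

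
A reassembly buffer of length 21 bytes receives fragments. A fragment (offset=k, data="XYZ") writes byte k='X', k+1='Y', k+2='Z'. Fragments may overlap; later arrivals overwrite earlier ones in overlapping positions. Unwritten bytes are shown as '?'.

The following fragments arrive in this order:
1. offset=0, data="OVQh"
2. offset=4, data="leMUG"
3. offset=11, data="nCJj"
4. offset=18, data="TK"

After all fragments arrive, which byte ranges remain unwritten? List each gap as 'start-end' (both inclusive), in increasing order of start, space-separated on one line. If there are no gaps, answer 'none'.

Answer: 9-10 15-17 20-20

Derivation:
Fragment 1: offset=0 len=4
Fragment 2: offset=4 len=5
Fragment 3: offset=11 len=4
Fragment 4: offset=18 len=2
Gaps: 9-10 15-17 20-20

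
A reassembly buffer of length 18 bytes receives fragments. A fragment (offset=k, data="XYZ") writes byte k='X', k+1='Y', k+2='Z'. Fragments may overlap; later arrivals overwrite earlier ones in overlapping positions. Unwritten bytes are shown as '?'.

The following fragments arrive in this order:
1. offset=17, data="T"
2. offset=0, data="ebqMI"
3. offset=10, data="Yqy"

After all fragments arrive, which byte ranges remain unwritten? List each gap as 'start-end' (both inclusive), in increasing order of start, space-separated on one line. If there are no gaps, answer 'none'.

Fragment 1: offset=17 len=1
Fragment 2: offset=0 len=5
Fragment 3: offset=10 len=3
Gaps: 5-9 13-16

Answer: 5-9 13-16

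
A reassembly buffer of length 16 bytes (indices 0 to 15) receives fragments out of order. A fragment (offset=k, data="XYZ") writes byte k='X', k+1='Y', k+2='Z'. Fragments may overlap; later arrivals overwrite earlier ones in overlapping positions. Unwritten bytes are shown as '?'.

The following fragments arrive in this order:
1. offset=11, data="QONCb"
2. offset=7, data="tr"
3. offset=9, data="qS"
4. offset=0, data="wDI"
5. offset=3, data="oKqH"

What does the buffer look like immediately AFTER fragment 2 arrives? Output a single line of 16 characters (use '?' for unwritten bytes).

Answer: ???????tr??QONCb

Derivation:
Fragment 1: offset=11 data="QONCb" -> buffer=???????????QONCb
Fragment 2: offset=7 data="tr" -> buffer=???????tr??QONCb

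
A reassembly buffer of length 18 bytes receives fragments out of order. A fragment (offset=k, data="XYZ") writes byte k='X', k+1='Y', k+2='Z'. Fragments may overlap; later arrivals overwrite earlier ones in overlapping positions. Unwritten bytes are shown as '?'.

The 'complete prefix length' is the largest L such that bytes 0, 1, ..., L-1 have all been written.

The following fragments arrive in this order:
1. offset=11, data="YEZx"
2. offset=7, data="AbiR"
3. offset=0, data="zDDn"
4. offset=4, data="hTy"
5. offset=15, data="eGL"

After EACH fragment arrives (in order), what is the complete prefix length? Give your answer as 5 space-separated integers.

Fragment 1: offset=11 data="YEZx" -> buffer=???????????YEZx??? -> prefix_len=0
Fragment 2: offset=7 data="AbiR" -> buffer=???????AbiRYEZx??? -> prefix_len=0
Fragment 3: offset=0 data="zDDn" -> buffer=zDDn???AbiRYEZx??? -> prefix_len=4
Fragment 4: offset=4 data="hTy" -> buffer=zDDnhTyAbiRYEZx??? -> prefix_len=15
Fragment 5: offset=15 data="eGL" -> buffer=zDDnhTyAbiRYEZxeGL -> prefix_len=18

Answer: 0 0 4 15 18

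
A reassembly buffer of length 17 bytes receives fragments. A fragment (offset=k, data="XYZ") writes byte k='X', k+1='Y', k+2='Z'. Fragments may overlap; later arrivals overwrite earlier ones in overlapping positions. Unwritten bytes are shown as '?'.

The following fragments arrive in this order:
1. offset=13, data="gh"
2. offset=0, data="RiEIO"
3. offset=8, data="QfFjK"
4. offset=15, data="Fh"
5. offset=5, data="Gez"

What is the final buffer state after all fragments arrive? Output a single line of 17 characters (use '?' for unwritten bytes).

Fragment 1: offset=13 data="gh" -> buffer=?????????????gh??
Fragment 2: offset=0 data="RiEIO" -> buffer=RiEIO????????gh??
Fragment 3: offset=8 data="QfFjK" -> buffer=RiEIO???QfFjKgh??
Fragment 4: offset=15 data="Fh" -> buffer=RiEIO???QfFjKghFh
Fragment 5: offset=5 data="Gez" -> buffer=RiEIOGezQfFjKghFh

Answer: RiEIOGezQfFjKghFh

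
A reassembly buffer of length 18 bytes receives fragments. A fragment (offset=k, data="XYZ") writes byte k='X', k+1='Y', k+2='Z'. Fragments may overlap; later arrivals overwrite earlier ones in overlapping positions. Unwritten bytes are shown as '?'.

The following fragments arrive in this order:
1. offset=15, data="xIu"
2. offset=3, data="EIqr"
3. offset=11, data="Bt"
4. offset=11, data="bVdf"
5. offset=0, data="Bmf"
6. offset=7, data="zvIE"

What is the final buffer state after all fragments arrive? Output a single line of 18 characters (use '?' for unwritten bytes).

Answer: BmfEIqrzvIEbVdfxIu

Derivation:
Fragment 1: offset=15 data="xIu" -> buffer=???????????????xIu
Fragment 2: offset=3 data="EIqr" -> buffer=???EIqr????????xIu
Fragment 3: offset=11 data="Bt" -> buffer=???EIqr????Bt??xIu
Fragment 4: offset=11 data="bVdf" -> buffer=???EIqr????bVdfxIu
Fragment 5: offset=0 data="Bmf" -> buffer=BmfEIqr????bVdfxIu
Fragment 6: offset=7 data="zvIE" -> buffer=BmfEIqrzvIEbVdfxIu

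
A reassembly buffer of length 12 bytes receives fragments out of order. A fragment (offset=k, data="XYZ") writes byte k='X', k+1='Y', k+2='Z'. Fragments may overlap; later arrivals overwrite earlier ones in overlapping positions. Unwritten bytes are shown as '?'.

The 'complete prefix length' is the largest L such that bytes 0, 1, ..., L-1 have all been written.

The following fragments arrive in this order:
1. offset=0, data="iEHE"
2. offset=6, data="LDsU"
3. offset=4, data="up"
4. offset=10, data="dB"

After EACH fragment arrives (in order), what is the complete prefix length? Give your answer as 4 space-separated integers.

Answer: 4 4 10 12

Derivation:
Fragment 1: offset=0 data="iEHE" -> buffer=iEHE???????? -> prefix_len=4
Fragment 2: offset=6 data="LDsU" -> buffer=iEHE??LDsU?? -> prefix_len=4
Fragment 3: offset=4 data="up" -> buffer=iEHEupLDsU?? -> prefix_len=10
Fragment 4: offset=10 data="dB" -> buffer=iEHEupLDsUdB -> prefix_len=12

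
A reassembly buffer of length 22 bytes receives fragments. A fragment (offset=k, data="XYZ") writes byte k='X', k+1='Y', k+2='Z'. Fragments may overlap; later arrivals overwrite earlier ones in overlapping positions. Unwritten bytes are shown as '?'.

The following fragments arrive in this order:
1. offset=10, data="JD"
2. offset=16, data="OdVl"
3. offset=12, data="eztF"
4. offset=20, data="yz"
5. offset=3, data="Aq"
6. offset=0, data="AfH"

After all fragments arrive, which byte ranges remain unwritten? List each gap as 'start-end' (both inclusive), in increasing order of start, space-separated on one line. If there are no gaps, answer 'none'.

Answer: 5-9

Derivation:
Fragment 1: offset=10 len=2
Fragment 2: offset=16 len=4
Fragment 3: offset=12 len=4
Fragment 4: offset=20 len=2
Fragment 5: offset=3 len=2
Fragment 6: offset=0 len=3
Gaps: 5-9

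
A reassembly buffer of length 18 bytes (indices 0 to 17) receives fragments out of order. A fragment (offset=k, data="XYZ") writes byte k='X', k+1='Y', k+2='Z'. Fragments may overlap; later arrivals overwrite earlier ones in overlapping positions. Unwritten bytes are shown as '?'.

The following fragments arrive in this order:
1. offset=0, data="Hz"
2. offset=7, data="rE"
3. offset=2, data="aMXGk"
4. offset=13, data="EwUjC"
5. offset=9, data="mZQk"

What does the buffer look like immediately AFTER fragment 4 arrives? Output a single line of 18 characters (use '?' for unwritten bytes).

Answer: HzaMXGkrE????EwUjC

Derivation:
Fragment 1: offset=0 data="Hz" -> buffer=Hz????????????????
Fragment 2: offset=7 data="rE" -> buffer=Hz?????rE?????????
Fragment 3: offset=2 data="aMXGk" -> buffer=HzaMXGkrE?????????
Fragment 4: offset=13 data="EwUjC" -> buffer=HzaMXGkrE????EwUjC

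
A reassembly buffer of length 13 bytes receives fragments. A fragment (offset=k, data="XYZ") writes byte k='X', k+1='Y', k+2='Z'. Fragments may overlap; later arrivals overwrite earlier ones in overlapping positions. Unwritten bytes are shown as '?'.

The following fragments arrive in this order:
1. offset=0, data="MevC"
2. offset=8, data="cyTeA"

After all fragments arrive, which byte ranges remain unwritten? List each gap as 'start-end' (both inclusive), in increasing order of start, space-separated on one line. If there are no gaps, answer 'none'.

Fragment 1: offset=0 len=4
Fragment 2: offset=8 len=5
Gaps: 4-7

Answer: 4-7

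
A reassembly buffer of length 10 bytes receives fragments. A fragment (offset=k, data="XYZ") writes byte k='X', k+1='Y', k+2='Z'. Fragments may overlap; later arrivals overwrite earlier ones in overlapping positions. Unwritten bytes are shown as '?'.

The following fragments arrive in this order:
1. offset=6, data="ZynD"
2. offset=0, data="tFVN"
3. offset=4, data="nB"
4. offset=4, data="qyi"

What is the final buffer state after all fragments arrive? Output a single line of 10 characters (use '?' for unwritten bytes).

Answer: tFVNqyiynD

Derivation:
Fragment 1: offset=6 data="ZynD" -> buffer=??????ZynD
Fragment 2: offset=0 data="tFVN" -> buffer=tFVN??ZynD
Fragment 3: offset=4 data="nB" -> buffer=tFVNnBZynD
Fragment 4: offset=4 data="qyi" -> buffer=tFVNqyiynD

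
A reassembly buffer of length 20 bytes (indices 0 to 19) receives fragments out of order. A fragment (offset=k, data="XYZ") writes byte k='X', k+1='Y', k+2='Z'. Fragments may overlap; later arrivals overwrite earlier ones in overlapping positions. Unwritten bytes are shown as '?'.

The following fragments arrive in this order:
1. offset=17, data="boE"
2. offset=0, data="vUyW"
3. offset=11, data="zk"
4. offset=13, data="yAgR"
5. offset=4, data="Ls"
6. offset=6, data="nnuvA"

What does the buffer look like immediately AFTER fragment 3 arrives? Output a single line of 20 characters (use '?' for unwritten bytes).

Fragment 1: offset=17 data="boE" -> buffer=?????????????????boE
Fragment 2: offset=0 data="vUyW" -> buffer=vUyW?????????????boE
Fragment 3: offset=11 data="zk" -> buffer=vUyW???????zk????boE

Answer: vUyW???????zk????boE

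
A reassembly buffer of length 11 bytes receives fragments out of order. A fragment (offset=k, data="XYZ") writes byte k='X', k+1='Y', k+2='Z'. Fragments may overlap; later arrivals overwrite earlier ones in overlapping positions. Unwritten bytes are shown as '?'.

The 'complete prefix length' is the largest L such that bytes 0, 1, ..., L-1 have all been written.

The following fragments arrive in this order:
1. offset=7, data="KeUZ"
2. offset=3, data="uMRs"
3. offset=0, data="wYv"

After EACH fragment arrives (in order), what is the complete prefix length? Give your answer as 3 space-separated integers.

Fragment 1: offset=7 data="KeUZ" -> buffer=???????KeUZ -> prefix_len=0
Fragment 2: offset=3 data="uMRs" -> buffer=???uMRsKeUZ -> prefix_len=0
Fragment 3: offset=0 data="wYv" -> buffer=wYvuMRsKeUZ -> prefix_len=11

Answer: 0 0 11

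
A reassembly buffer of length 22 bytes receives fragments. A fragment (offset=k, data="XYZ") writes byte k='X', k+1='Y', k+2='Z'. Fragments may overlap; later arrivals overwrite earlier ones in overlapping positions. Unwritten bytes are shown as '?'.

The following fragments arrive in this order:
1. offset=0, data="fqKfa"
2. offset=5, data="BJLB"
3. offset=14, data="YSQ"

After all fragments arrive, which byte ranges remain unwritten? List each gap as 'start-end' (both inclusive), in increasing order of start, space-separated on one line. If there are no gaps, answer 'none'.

Fragment 1: offset=0 len=5
Fragment 2: offset=5 len=4
Fragment 3: offset=14 len=3
Gaps: 9-13 17-21

Answer: 9-13 17-21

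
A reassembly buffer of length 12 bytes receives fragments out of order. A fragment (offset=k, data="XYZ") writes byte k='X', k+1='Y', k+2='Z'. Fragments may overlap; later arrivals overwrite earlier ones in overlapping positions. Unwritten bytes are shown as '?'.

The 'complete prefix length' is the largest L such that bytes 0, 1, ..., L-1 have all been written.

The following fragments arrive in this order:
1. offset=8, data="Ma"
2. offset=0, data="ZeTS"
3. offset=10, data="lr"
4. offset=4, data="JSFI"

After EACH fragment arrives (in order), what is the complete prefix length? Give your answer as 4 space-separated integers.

Fragment 1: offset=8 data="Ma" -> buffer=????????Ma?? -> prefix_len=0
Fragment 2: offset=0 data="ZeTS" -> buffer=ZeTS????Ma?? -> prefix_len=4
Fragment 3: offset=10 data="lr" -> buffer=ZeTS????Malr -> prefix_len=4
Fragment 4: offset=4 data="JSFI" -> buffer=ZeTSJSFIMalr -> prefix_len=12

Answer: 0 4 4 12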